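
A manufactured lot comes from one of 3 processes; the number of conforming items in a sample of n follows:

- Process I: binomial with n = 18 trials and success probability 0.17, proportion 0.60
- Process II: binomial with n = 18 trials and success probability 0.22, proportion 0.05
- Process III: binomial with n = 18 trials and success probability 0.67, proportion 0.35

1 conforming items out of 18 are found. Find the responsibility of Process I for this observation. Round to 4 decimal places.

By Bayes' theorem, P(k | x) = w_k f_k(x) / Σ_j w_j f_j(x).
Binomial probabilities:
  p_I = 0.128839
  p_II = 0.0579834
  p_III = 7.87199e-08
Multiply by the mixture weights:
  w_I·p_I = 0.60 × 0.128839 = 0.0773037
  w_II·p_II = 0.05 × 0.0579834 = 0.00289917
  w_III·p_III = 0.35 × 7.87199e-08 = 2.75519e-08
Sum: 0.0773037 + 0.00289917 + 2.75519e-08 = 0.0802029
P(Process I | x) = 0.0773037 / 0.0802029 ≈ 0.9639

0.9639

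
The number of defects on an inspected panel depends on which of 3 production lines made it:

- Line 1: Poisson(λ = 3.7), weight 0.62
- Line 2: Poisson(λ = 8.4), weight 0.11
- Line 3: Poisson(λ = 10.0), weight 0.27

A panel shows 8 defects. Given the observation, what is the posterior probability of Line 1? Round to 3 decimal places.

P(component k | x) = π_k·f_k(x) / marginal(x), where marginal(x) = Σ_j π_j·f_j(x).
Evaluate each component's likelihood at the observed value:
  p_1 = e^(−3.7)·3.7^8/8! = 0.0215379
  p_2 = e^(−8.4)·8.4^8/8! = 0.138242
  p_3 = e^(−10.0)·10.0^8/8! = 0.112599
Multiply by the mixture weights:
  π_1·p_1 = 0.62 × 0.0215379 = 0.0133535
  π_2·p_2 = 0.11 × 0.138242 = 0.0152066
  π_3·p_3 = 0.27 × 0.112599 = 0.0304017
Sum: 0.0133535 + 0.0152066 + 0.0304017 = 0.0589619
So the posterior for Line 1 is 0.0133535 / 0.0589619 ≈ 0.226.

0.226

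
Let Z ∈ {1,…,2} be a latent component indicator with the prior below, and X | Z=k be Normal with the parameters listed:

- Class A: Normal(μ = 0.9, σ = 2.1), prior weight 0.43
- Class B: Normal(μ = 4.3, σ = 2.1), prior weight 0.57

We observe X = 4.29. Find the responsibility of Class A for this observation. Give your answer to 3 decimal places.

0.170

The responsibility of component k is π_k f_k(x) divided by Σ_j π_j f_j(x).
Normal densities:
  p_A = 0.0516206
  p_B = 0.18997
Prior × likelihood for each component:
  π_A·p_A = 0.43 × 0.0516206 = 0.0221968
  π_B·p_B = 0.57 × 0.18997 = 0.108283
Sum: 0.0221968 + 0.108283 = 0.13048
P(Class A | 4.29) ≈ 0.170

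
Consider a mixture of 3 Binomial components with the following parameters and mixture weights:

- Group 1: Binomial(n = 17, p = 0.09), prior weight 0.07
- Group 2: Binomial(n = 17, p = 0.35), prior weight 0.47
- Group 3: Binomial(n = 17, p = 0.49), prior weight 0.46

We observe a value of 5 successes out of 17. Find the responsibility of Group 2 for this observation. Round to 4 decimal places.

0.7716

Posterior ∝ prior × likelihood, so P(k | x) ∝ π_k f_k(x); normalise over all components.
Binomial probabilities:
  L_1 = C(17,5)·0.09^5·0.91^12 = 6188·5.9049e-06·0.322475 = 0.0117831
  L_2 = C(17,5)·0.35^5·0.65^12 = 6188·0.00525219·0.00568801 = 0.184863
  L_3 = C(17,5)·0.49^5·0.51^12 = 6188·0.0282475·0.000309629 = 0.0541219
Prior × likelihood for each component:
  π_1·L_1 = 0.07 × 0.0117831 = 0.000824817
  π_2·L_2 = 0.47 × 0.184863 = 0.0868858
  π_3·L_3 = 0.46 × 0.0541219 = 0.0248961
Sum: 0.000824817 + 0.0868858 + 0.0248961 = 0.112607
P(Group 2 | x) ≈ 0.7716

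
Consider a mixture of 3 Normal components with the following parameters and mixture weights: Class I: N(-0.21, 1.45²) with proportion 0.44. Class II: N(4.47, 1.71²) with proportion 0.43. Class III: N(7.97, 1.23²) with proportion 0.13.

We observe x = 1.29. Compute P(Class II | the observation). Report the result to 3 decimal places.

0.201

The responsibility of component k is P(Z=k) f_k(x) divided by Σ_j P(Z=j) f_j(x).
Evaluate each component's likelihood at the observed value:
  f_I = (1/(1.45·√(2π)))·exp(−(1.29−-0.21)²/(2·1.45²)) = 0.275133·exp(-0.53508) = 0.161124
  f_II = (1/(1.71·√(2π)))·exp(−(1.29−4.47)²/(2·1.71²)) = 0.233300·exp(-1.72915) = 0.0413957
  f_III = (1/(1.23·√(2π)))·exp(−(1.29−7.97)²/(2·1.23²)) = 0.324343·exp(-14.74731) = 1.27741e-07
Prior × likelihood for each component:
  P(Z=I)·f_I = 0.44 × 0.161124 = 0.0708947
  P(Z=II)·f_II = 0.43 × 0.0413957 = 0.0178001
  P(Z=III)·f_III = 0.13 × 1.27741e-07 = 1.66064e-08
Sum: 0.0708947 + 0.0178001 + 1.66064e-08 = 0.0886948
Responsibility of Class II: 0.0178001 / 0.0886948 ≈ 0.201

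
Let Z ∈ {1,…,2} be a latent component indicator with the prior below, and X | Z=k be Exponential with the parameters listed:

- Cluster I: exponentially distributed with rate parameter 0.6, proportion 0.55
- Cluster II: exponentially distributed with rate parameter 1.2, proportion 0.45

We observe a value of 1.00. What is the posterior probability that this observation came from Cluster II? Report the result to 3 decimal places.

The responsibility of component k is P(Z=k) f_k(x) divided by Σ_j P(Z=j) f_j(x).
Evaluate each component's likelihood at the observed value:
  L_I = 0.329287
  L_II = 0.361433
Unnormalised posteriors:
  P(Z=I)·L_I = 0.55 × 0.329287 = 0.181108
  P(Z=II)·L_II = 0.45 × 0.361433 = 0.162645
Marginal: 0.181108 + 0.162645 = 0.343753
Responsibility of Cluster II: 0.162645 / 0.343753 ≈ 0.473

0.473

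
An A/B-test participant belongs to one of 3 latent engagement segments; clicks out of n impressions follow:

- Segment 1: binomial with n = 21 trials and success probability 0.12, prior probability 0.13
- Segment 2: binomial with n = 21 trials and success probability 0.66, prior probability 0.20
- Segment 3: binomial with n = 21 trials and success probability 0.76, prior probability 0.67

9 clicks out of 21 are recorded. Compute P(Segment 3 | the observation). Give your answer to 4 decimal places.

0.1527

Posterior ∝ prior × likelihood, so P(k | x) ∝ π_k f_k(x); normalise over all components.
Component likelihoods at x = 9 clicks out of 21:
  p_1 = 0.00032709
  p_2 = 0.0166681
  p_3 = 0.000908032
Weight by the priors:
  π_1·p_1 = 0.13 × 0.00032709 = 4.25217e-05
  π_2·p_2 = 0.20 × 0.0166681 = 0.00333362
  π_3·p_3 = 0.67 × 0.000908032 = 0.000608381
Sum: 4.25217e-05 + 0.00333362 + 0.000608381 = 0.00398452
Responsibility of Segment 3: 0.000608381 / 0.00398452 ≈ 0.1527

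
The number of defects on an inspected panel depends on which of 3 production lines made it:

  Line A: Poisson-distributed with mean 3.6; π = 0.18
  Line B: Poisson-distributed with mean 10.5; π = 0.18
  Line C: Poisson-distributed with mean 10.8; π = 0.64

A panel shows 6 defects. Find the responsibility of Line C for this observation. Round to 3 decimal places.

Apply Bayes' rule: the posterior for each component is proportional to its prior times its likelihood at x.
Component likelihoods at x = 6 defects:
  p_A = e^(−3.6)·3.6^6/6! = 0.0826081
  p_B = e^(−10.5)·10.5^6/6! = 0.051252
  p_C = e^(−10.8)·10.8^6/6! = 0.0449603
Prior × likelihood for each component:
  P(Z=A)·p_A = 0.18 × 0.0826081 = 0.0148694
  P(Z=B)·p_B = 0.18 × 0.051252 = 0.00922537
  P(Z=C)·p_C = 0.64 × 0.0449603 = 0.0287746
Sum: 0.0148694 + 0.00922537 + 0.0287746 = 0.0528694
So the posterior for Line C is 0.0287746 / 0.0528694 ≈ 0.544.

0.544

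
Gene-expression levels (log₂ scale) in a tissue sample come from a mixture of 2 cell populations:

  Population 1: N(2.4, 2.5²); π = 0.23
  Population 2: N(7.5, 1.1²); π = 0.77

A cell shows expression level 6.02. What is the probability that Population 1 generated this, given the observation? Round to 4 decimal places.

0.1022

Apply Bayes' rule: the posterior for each component is proportional to its prior times its likelihood at x.
Normal densities:
  L_1 = 0.0559341
  L_2 = 0.146699
Multiply by the mixture weights:
  π_1·L_1 = 0.23 × 0.0559341 = 0.0128648
  π_2·L_2 = 0.77 × 0.146699 = 0.112958
Marginal: 0.0128648 + 0.112958 = 0.125823
So the posterior for Population 1 is 0.0128648 / 0.125823 ≈ 0.1022.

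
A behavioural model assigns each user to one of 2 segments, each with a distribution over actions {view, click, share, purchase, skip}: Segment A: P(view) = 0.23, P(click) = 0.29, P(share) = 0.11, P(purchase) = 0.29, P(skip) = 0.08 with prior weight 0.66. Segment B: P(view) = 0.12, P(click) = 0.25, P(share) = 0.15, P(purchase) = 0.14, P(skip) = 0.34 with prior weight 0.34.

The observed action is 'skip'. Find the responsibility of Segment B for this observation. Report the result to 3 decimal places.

Apply Bayes' rule: the posterior for each component is proportional to its prior times its likelihood at x.
Component likelihoods at x = 'skip':
  p_A = P(skip | comp) = 0.08
  p_B = P(skip | comp) = 0.34
Unnormalised posteriors:
  P(Z=A)·p_A = 0.66 × 0.08 = 0.0528
  P(Z=B)·p_B = 0.34 × 0.34 = 0.1156
Evidence: 0.0528 + 0.1156 = 0.1684
P(Segment B | 'skip') = 0.1156 / 0.1684 ≈ 0.686

0.686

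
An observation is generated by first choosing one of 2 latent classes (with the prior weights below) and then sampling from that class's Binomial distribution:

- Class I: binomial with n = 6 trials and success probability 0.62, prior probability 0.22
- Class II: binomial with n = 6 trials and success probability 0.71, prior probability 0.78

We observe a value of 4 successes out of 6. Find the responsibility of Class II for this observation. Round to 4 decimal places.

0.7803

P(component k | x) = w_k·f_k(x) / marginal(x), where marginal(x) = Σ_j w_j·f_j(x).
Evaluate each component's likelihood at the observed value:
  p_I = C(6,4)·0.62^4·0.38^2 = 15·0.147763·0.1444 = 0.320055
  p_II = C(6,4)·0.71^4·0.29^2 = 15·0.254117·0.0841 = 0.320568
Multiply by the mixture weights:
  w_I·p_I = 0.22 × 0.320055 = 0.0704122
  w_II·p_II = 0.78 × 0.320568 = 0.250043
Evidence: 0.0704122 + 0.250043 = 0.320456
Responsibility of Class II: 0.250043 / 0.320456 ≈ 0.7803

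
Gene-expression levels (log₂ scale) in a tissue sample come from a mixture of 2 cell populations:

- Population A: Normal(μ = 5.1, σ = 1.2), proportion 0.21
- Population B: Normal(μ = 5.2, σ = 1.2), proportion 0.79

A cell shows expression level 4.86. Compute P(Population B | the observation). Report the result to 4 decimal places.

0.7866

The responsibility of component k is w_k f_k(x) divided by Σ_j w_j f_j(x).
Component likelihoods at x = 4.86:
  L_A = (1/(1.2·√(2π)))·exp(−(4.86−5.1)²/(2·1.2²)) = 0.332452·exp(-0.02000) = 0.325869
  L_B = (1/(1.2·√(2π)))·exp(−(4.86−5.2)²/(2·1.2²)) = 0.332452·exp(-0.04014) = 0.319372
Multiply by the mixture weights:
  w_A·L_A = 0.21 × 0.325869 = 0.0684325
  w_B·L_B = 0.79 × 0.319372 = 0.252304
Normaliser: 0.0684325 + 0.252304 = 0.320736
So the posterior for Population B is 0.252304 / 0.320736 ≈ 0.7866.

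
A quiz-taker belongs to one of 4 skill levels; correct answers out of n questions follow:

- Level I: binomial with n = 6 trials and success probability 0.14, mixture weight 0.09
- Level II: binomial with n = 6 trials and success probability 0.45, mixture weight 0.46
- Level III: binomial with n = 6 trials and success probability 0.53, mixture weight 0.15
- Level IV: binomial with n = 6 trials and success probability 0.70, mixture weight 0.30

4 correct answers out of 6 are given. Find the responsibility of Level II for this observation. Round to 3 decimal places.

0.385

Posterior ∝ prior × likelihood, so P(k | x) ∝ P(Z=k) f_k(x); normalise over all components.
Component likelihoods at x = 4 correct answers out of 6:
  f_I = 0.00426187
  f_II = 0.186066
  f_III = 0.261451
  f_IV = 0.324135
Unnormalised posteriors:
  P(Z=I)·f_I = 0.09 × 0.00426187 = 0.000383568
  P(Z=II)·f_II = 0.46 × 0.186066 = 0.0855903
  P(Z=III)·f_III = 0.15 × 0.261451 = 0.0392177
  P(Z=IV)·f_IV = 0.30 × 0.324135 = 0.0972405
Normaliser: 0.000383568 + 0.0855903 + 0.0392177 + 0.0972405 = 0.222432
So the posterior for Level II is 0.0855903 / 0.222432 ≈ 0.385.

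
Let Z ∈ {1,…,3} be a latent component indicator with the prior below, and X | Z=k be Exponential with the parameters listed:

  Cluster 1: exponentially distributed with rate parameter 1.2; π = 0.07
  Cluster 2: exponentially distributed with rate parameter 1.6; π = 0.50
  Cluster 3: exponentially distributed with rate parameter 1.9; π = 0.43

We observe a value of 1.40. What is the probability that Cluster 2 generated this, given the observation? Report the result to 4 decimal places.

0.5391

P(component k | x) = π_k·f_k(x) / marginal(x), where marginal(x) = Σ_j π_j·f_j(x).
Exponential densities:
  f_1 = 1.2·e^(−1.2·1.40) = 1.2·e^(−1.6800) = 0.223649
  f_2 = 1.6·e^(−1.6·1.40) = 1.6·e^(−2.2400) = 0.170334
  f_3 = 1.9·e^(−1.9·1.40) = 1.9·e^(−2.6600) = 0.132902
Weight by the priors:
  π_1·f_1 = 0.07 × 0.223649 = 0.0156554
  π_2·f_2 = 0.50 × 0.170334 = 0.0851668
  π_3·f_3 = 0.43 × 0.132902 = 0.0571477
Sum: 0.0156554 + 0.0851668 + 0.0571477 = 0.15797
P(Cluster 2 | data) = 0.0851668 / 0.15797 ≈ 0.5391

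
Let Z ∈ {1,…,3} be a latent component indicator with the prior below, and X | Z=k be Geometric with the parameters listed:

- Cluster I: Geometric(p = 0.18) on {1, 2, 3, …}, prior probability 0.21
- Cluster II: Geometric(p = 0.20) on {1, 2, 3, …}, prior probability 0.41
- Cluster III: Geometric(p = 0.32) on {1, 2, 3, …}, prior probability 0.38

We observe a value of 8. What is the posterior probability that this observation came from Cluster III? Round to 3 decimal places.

Apply Bayes' rule: the posterior for each component is proportional to its prior times its likelihood at x.
Evaluate each component's likelihood at the observed value:
  f_I = 0.18·(1−0.18)^7 = 0.18·0.249285 = 0.0448714
  f_II = 0.20·(1−0.20)^7 = 0.20·0.209715 = 0.041943
  f_III = 0.32·(1−0.32)^7 = 0.32·0.0672299 = 0.0215136
Multiply by the mixture weights:
  w_I·f_I = 0.21 × 0.0448714 = 0.00942299
  w_II·f_II = 0.41 × 0.041943 = 0.0171966
  w_III·f_III = 0.38 × 0.0215136 = 0.00817515
Evidence: 0.00942299 + 0.0171966 + 0.00817515 = 0.0347948
P(Cluster III | x) ≈ 0.235

0.235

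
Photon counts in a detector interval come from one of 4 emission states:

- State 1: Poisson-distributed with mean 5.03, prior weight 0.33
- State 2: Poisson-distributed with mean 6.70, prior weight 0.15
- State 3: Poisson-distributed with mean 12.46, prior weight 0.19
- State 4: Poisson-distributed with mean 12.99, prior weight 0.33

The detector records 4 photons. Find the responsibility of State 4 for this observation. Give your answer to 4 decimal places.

Apply Bayes' rule: the posterior for each component is proportional to its prior times its likelihood at x.
Poisson probabilities:
  L_1 = 0.174405
  L_2 = 0.103351
  L_3 = 0.0038954
  L_4 = 0.00270857
Unnormalised posteriors:
  π_1·L_1 = 0.33 × 0.174405 = 0.0575537
  π_2·L_2 = 0.15 × 0.103351 = 0.0155027
  π_3·L_3 = 0.19 × 0.0038954 = 0.000740125
  π_4·L_4 = 0.33 × 0.00270857 = 0.000893828
Denominator: 0.0575537 + 0.0155027 + 0.000740125 + 0.000893828 = 0.0746903
P(State 4 | 4 photons) = 0.000893828 / 0.0746903 ≈ 0.0120

0.0120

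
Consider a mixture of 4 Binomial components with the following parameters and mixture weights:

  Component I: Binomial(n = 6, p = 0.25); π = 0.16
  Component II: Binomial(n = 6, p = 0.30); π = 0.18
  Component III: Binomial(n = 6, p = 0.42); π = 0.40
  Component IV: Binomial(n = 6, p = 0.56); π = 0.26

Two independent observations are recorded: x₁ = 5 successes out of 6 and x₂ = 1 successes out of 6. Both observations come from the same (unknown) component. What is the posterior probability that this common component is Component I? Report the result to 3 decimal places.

By Bayes' theorem, P(k | x) = w_k f_k(x) / Σ_j w_j f_j(x).
Since both observations come from the same component, the likelihood for component k is f_k(x₁)·f_k(x₂).
  f_I = [C(6,5)·0.25^5·0.75^1 = 6·0.000976562·0.75 = 0.00439453] × [0.355957] = 0.00156426
  f_II = [C(6,5)·0.30^5·0.70^1 = 6·0.00243·0.7 = 0.010206] × [0.302526] = 0.00308758
  f_III = [C(6,5)·0.42^5·0.58^1 = 6·0.0130691·0.58 = 0.0454805] × [0.165402] = 0.00752257
  f_IV = [C(6,5)·0.56^5·0.44^1 = 6·0.0550732·0.44 = 0.145393] × [0.0554119] = 0.00805651
Unnormalised posteriors:
  w_I·f_I = 0.16 × 0.00156426 = 0.000250282
  w_II·f_II = 0.18 × 0.00308758 = 0.000555764
  w_III·f_III = 0.40 × 0.00752257 = 0.00300903
  w_IV·f_IV = 0.26 × 0.00805651 = 0.00209469
Evidence: 0.000250282 + 0.000555764 + 0.00300903 + 0.00209469 = 0.00590977
P(Component I | data) = 0.000250282 / 0.00590977 ≈ 0.042

0.042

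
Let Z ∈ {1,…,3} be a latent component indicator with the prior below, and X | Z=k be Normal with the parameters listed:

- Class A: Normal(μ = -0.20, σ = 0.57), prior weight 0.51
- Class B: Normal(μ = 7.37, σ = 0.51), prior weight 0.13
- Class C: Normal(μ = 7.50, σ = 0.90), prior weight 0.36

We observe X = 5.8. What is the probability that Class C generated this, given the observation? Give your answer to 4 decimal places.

Posterior ∝ prior × likelihood, so P(k | x) ∝ P(Z=k) f_k(x); normalise over all components.
Evaluate each component's likelihood at the observed value:
  L_A = (1/(0.57·√(2π)))·exp(−(5.8−-0.20)²/(2·0.57²)) = 0.699899·exp(-55.40166) = 6.08694e-25
  L_B = (1/(0.51·√(2π)))·exp(−(5.8−7.37)²/(2·0.51²)) = 0.782240·exp(-4.73837) = 0.00684687
  L_C = (1/(0.90·√(2π)))·exp(−(5.8−7.50)²/(2·0.90²)) = 0.443269·exp(-1.78395) = 0.0744574
Weight by the priors:
  P(Z=A)·L_A = 0.51 × 6.08694e-25 = 3.10434e-25
  P(Z=B)·L_B = 0.13 × 0.00684687 = 0.000890093
  P(Z=C)·L_C = 0.36 × 0.0744574 = 0.0268047
Denominator: 3.10434e-25 + 0.000890093 + 0.0268047 = 0.0276947
So the posterior for Class C is 0.0268047 / 0.0276947 ≈ 0.9679.

0.9679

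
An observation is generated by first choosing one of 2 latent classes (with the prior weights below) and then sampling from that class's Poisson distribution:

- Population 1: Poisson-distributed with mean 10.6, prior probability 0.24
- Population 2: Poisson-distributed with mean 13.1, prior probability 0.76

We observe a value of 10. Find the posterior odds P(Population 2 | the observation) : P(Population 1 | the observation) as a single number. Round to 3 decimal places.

Posterior odds = (P(Z=i) f_i(x)) / (P(Z=j) f_j(x)); the normalising sum cancels.
Poisson probabilities:
  f_1 = 0.122963
  f_2 = 0.0838865
0.0637538 / 0.0295111 ≈ 2.160

2.160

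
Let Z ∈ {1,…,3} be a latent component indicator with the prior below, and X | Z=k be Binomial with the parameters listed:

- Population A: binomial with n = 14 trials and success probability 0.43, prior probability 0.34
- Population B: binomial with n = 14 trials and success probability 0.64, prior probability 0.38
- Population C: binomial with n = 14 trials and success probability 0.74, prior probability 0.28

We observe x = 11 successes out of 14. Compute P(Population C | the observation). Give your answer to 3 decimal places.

P(component k | x) = π_k·f_k(x) / marginal(x), where marginal(x) = Σ_j π_j·f_j(x).
Component likelihoods at x = 11 successes out of 14:
  f_A = 0.00626439
  f_B = 0.125311
  f_C = 0.233115
Prior × likelihood for each component:
  π_A·f_A = 0.34 × 0.00626439 = 0.00212989
  π_B·f_B = 0.38 × 0.125311 = 0.0476181
  π_C·f_C = 0.28 × 0.233115 = 0.0652722
Normaliser: 0.00212989 + 0.0476181 + 0.0652722 = 0.11502
P(Population C | data) ≈ 0.567

0.567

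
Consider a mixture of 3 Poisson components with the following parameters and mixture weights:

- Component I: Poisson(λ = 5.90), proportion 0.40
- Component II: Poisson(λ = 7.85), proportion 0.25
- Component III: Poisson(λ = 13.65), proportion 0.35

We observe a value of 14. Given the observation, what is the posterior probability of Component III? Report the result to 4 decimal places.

By Bayes' theorem, P(k | x) = w_k f_k(x) / Σ_j w_j f_j(x).
Poisson probabilities:
  L_I = 0.00194618
  L_II = 0.0150853
  L_III = 0.105519
Multiply by the mixture weights:
  w_I·L_I = 0.40 × 0.00194618 = 0.000778471
  w_II·L_II = 0.25 × 0.0150853 = 0.00377134
  w_III·L_III = 0.35 × 0.105519 = 0.0369315
Denominator: 0.000778471 + 0.00377134 + 0.0369315 = 0.0414813
So the posterior for Component III is 0.0369315 / 0.0414813 ≈ 0.8903.

0.8903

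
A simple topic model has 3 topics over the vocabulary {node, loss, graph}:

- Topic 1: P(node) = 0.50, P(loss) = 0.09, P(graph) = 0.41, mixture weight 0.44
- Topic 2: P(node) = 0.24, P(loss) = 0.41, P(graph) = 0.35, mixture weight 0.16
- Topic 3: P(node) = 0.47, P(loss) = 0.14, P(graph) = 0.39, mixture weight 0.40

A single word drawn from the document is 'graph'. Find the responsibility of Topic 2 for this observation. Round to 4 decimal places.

0.1427

Posterior ∝ prior × likelihood, so P(k | x) ∝ π_k f_k(x); normalise over all components.
Evaluate each component's likelihood at the observed value:
  f_1 = P(graph | comp) = 0.41
  f_2 = P(graph | comp) = 0.35
  f_3 = P(graph | comp) = 0.39
Multiply by the mixture weights:
  π_1·f_1 = 0.44 × 0.41 = 0.1804
  π_2·f_2 = 0.16 × 0.35 = 0.056
  π_3·f_3 = 0.40 × 0.39 = 0.156
Normaliser: 0.1804 + 0.056 + 0.156 = 0.3924
P(Topic 2 | x) ≈ 0.1427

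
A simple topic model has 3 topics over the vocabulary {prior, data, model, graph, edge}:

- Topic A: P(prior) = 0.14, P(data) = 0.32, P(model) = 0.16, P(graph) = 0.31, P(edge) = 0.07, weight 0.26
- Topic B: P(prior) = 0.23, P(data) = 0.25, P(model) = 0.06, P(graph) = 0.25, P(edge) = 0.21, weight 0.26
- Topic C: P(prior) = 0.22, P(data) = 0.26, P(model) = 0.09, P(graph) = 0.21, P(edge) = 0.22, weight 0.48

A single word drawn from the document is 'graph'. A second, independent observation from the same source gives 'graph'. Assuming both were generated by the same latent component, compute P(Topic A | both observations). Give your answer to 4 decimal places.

P(component k | x) = π_k·f_k(x) / marginal(x), where marginal(x) = Σ_j π_j·f_j(x).
Since both observations come from the same component, the likelihood for component k is f_k(x₁)·f_k(x₂).
  p_A = [P(graph | comp) = 0.31] × [0.31] = 0.0961
  p_B = [P(graph | comp) = 0.25] × [0.25] = 0.0625
  p_C = [P(graph | comp) = 0.21] × [0.21] = 0.0441
Prior × likelihood for each component:
  π_A·p_A = 0.26 × 0.0961 = 0.024986
  π_B·p_B = 0.26 × 0.0625 = 0.01625
  π_C·p_C = 0.48 × 0.0441 = 0.021168
Normaliser: 0.024986 + 0.01625 + 0.021168 = 0.062404
P(Topic A | x) ≈ 0.4004

0.4004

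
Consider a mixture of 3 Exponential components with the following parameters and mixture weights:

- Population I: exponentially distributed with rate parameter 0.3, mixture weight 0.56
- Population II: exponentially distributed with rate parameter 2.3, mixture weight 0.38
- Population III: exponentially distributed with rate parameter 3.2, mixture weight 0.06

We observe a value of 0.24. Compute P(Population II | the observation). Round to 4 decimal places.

0.6722

Apply Bayes' rule: the posterior for each component is proportional to its prior times its likelihood at x.
Exponential densities:
  L_I = 0.3·e^(−0.3·0.24) = 0.3·e^(−0.0720) = 0.279159
  L_II = 2.3·e^(−2.3·0.24) = 2.3·e^(−0.5520) = 1.32433
  L_III = 3.2·e^(−3.2·0.24) = 3.2·e^(−0.7680) = 1.48461
Unnormalised posteriors:
  π_I·L_I = 0.56 × 0.279159 = 0.156329
  π_II·L_II = 0.38 × 1.32433 = 0.503247
  π_III·L_III = 0.06 × 1.48461 = 0.0890765
Normaliser: 0.156329 + 0.503247 + 0.0890765 = 0.748652
So the posterior for Population II is 0.503247 / 0.748652 ≈ 0.6722.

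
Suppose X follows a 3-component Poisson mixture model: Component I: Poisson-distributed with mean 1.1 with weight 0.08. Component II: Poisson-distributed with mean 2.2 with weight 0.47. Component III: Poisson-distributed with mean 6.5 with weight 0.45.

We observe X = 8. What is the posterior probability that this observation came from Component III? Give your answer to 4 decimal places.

Apply Bayes' rule: the posterior for each component is proportional to its prior times its likelihood at x.
Component likelihoods at x = 8:
  p_I = 1.76969e-05
  p_II = 0.00150804
  p_III = 0.118815
Multiply by the mixture weights:
  π_I·p_I = 0.08 × 1.76969e-05 = 1.41575e-06
  π_II·p_II = 0.47 × 0.00150804 = 0.000708779
  π_III·p_III = 0.45 × 0.118815 = 0.0534669
Sum: 1.41575e-06 + 0.000708779 + 0.0534669 = 0.0541771
P(Component III | 8) ≈ 0.9869

0.9869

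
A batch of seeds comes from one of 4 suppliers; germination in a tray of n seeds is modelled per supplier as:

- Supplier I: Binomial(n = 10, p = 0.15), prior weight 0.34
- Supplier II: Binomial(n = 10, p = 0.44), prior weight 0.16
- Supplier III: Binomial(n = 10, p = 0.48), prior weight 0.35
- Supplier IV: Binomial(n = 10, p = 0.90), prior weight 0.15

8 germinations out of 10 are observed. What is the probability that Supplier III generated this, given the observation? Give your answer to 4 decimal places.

0.2713

P(component k | x) = P(Z=k)·f_k(x) / marginal(x), where marginal(x) = Σ_j P(Z=j)·f_j(x).
Binomial probabilities:
  p_I = C(10,8)·0.15^8·0.85^2 = 45·2.56289e-07·0.7225 = 8.3326e-06
  p_II = C(10,8)·0.44^8·0.56^2 = 45·0.00140482·0.3136 = 0.0198249
  p_III = C(10,8)·0.48^8·0.52^2 = 45·0.00281793·0.2704 = 0.0342885
  p_IV = C(10,8)·0.90^8·0.10^2 = 45·0.430467·0.01 = 0.19371
Prior × likelihood for each component:
  P(Z=I)·p_I = 0.34 × 8.3326e-06 = 2.83308e-06
  P(Z=II)·p_II = 0.16 × 0.0198249 = 0.00317198
  P(Z=III)·p_III = 0.35 × 0.0342885 = 0.012001
  P(Z=IV)·p_IV = 0.15 × 0.19371 = 0.0290565
Marginal: 2.83308e-06 + 0.00317198 + 0.012001 + 0.0290565 = 0.0442323
P(Supplier III | data) = 0.012001 / 0.0442323 ≈ 0.2713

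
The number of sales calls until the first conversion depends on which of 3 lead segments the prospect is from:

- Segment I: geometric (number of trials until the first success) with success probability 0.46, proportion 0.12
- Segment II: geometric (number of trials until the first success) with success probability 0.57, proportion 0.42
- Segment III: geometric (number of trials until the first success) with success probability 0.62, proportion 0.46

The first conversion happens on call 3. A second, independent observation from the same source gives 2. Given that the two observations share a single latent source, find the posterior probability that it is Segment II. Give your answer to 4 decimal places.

0.4419

P(component k | x) = w_k·f_k(x) / marginal(x), where marginal(x) = Σ_j w_j·f_j(x).
Since both observations come from the same component, the likelihood for component k is f_k(x₁)·f_k(x₂).
  L_I = [0.134136] × [0.2484] = 0.0333194
  L_II = [0.105393] × [0.2451] = 0.0258318
  L_III = [0.089528] × [0.2356] = 0.0210928
Weight by the priors:
  w_I·L_I = 0.12 × 0.0333194 = 0.00399833
  w_II·L_II = 0.42 × 0.0258318 = 0.0108494
  w_III·L_III = 0.46 × 0.0210928 = 0.00970269
Evidence: 0.00399833 + 0.0108494 + 0.00970269 = 0.0245504
Responsibility of Segment II: 0.0108494 / 0.0245504 ≈ 0.4419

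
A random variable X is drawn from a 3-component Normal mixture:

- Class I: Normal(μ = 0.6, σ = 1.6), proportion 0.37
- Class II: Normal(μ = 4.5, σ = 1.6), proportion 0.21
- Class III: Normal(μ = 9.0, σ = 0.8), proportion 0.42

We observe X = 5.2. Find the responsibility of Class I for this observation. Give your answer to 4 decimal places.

0.0302

Posterior ∝ prior × likelihood, so P(k | x) ∝ P(Z=k) f_k(x); normalise over all components.
Component likelihoods at x = 5.2:
  f_I = (1/(1.6·√(2π)))·exp(−(5.2−0.6)²/(2·1.6²)) = 0.249339·exp(-4.13281) = 0.00399883
  f_II = (1/(1.6·√(2π)))·exp(−(5.2−4.5)²/(2·1.6²)) = 0.249339·exp(-0.09570) = 0.226583
  f_III = (1/(0.8·√(2π)))·exp(−(5.2−9.0)²/(2·0.8²)) = 0.498678·exp(-11.28125) = 6.28688e-06
Prior × likelihood for each component:
  P(Z=I)·f_I = 0.37 × 0.00399883 = 0.00147957
  P(Z=II)·f_II = 0.21 × 0.226583 = 0.0475824
  P(Z=III)·f_III = 0.42 × 6.28688e-06 = 2.64049e-06
Denominator: 0.00147957 + 0.0475824 + 2.64049e-06 = 0.0490646
Responsibility of Class I: 0.00147957 / 0.0490646 ≈ 0.0302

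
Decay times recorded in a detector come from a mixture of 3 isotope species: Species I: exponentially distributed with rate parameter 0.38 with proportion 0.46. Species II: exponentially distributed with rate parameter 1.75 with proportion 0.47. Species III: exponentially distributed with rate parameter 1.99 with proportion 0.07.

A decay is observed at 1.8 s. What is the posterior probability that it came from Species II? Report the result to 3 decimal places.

0.277

The responsibility of component k is π_k f_k(x) divided by Σ_j π_j f_j(x).
Component likelihoods at x = 1.8 s:
  f_I = 0.191746
  f_II = 0.0749912
  f_III = 0.0553618
Weight by the priors:
  π_I·f_I = 0.46 × 0.191746 = 0.0882031
  π_II·f_II = 0.47 × 0.0749912 = 0.0352459
  π_III·f_III = 0.07 × 0.0553618 = 0.00387533
Normaliser: 0.0882031 + 0.0352459 + 0.00387533 = 0.127324
So the posterior for Species II is 0.0352459 / 0.127324 ≈ 0.277.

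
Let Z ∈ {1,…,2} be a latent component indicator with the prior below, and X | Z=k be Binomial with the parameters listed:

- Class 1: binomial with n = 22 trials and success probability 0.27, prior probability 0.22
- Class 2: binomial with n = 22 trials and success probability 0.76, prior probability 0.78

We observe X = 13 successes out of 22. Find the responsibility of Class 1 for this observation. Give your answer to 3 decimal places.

0.009

The responsibility of component k is π_k f_k(x) divided by Σ_j π_j f_j(x).
Binomial probabilities:
  p_1 = C(22,13)·0.27^13·0.73^9 = 497420·4.05256e-08·0.0588716 = 0.00118675
  p_2 = C(22,13)·0.76^13·0.24^9 = 497420·0.0282213·2.64181e-06 = 0.0370852
Weight by the priors:
  π_1·p_1 = 0.22 × 0.00118675 = 0.000261084
  π_2·p_2 = 0.78 × 0.0370852 = 0.0289265
Marginal: 0.000261084 + 0.0289265 = 0.0291876
So the posterior for Class 1 is 0.000261084 / 0.0291876 ≈ 0.009.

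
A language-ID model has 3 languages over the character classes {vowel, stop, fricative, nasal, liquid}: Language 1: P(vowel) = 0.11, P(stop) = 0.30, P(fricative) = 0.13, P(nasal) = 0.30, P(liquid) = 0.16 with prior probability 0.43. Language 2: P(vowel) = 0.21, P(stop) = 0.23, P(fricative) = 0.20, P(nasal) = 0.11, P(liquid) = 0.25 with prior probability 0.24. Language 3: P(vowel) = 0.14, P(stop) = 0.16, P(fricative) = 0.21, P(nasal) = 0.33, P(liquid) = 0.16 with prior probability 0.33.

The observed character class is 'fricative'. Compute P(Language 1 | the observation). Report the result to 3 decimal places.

By Bayes' theorem, P(k | x) = π_k f_k(x) / Σ_j π_j f_j(x).
Categorical probabilities:
  f_1 = P(fricative | comp) = 0.13
  f_2 = P(fricative | comp) = 0.20
  f_3 = P(fricative | comp) = 0.21
Unnormalised posteriors:
  π_1·f_1 = 0.43 × 0.13 = 0.0559
  π_2·f_2 = 0.24 × 0.2 = 0.048
  π_3·f_3 = 0.33 × 0.21 = 0.0693
Marginal: 0.0559 + 0.048 + 0.0693 = 0.1732
Responsibility of Language 1: 0.0559 / 0.1732 ≈ 0.323

0.323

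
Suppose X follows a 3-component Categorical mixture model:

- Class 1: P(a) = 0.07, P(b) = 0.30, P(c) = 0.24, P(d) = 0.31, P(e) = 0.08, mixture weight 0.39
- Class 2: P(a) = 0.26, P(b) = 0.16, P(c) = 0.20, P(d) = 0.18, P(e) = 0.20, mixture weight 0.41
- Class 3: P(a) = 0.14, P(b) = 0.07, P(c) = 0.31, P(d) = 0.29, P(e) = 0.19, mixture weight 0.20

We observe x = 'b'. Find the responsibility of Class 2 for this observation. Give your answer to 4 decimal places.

0.3337

Posterior ∝ prior × likelihood, so P(k | x) ∝ π_k f_k(x); normalise over all components.
Evaluate each component's likelihood at the observed value:
  L_1 = P(b | comp) = 0.30
  L_2 = P(b | comp) = 0.16
  L_3 = P(b | comp) = 0.07
Multiply by the mixture weights:
  π_1·L_1 = 0.39 × 0.3 = 0.117
  π_2·L_2 = 0.41 × 0.16 = 0.0656
  π_3·L_3 = 0.20 × 0.07 = 0.014
Sum: 0.117 + 0.0656 + 0.014 = 0.1966
P(Class 2 | data) = 0.0656 / 0.1966 ≈ 0.3337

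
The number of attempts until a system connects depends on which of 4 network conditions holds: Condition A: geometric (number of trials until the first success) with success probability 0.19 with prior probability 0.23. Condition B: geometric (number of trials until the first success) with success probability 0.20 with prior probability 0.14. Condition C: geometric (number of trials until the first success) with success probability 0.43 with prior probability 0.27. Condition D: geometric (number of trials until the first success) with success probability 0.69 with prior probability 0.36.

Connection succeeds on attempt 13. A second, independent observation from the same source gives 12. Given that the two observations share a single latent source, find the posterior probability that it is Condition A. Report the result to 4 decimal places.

By Bayes' theorem, P(k | x) = π_k f_k(x) / Σ_j π_j f_j(x).
Since both observations come from the same component, the likelihood for component k is f_k(x₁)·f_k(x₂).
  f_A = [0.19·(1−0.19)^12 = 0.19·0.0797664 = 0.0151556] × [0.0187106] = 0.000283572
  f_B = [0.20·(1−0.20)^12 = 0.20·0.0687195 = 0.0137439] × [0.0171799] = 0.000236118
  f_C = [0.43·(1−0.43)^12 = 0.43·0.00117625 = 0.000505786] × [0.000887344] = 4.48806e-07
  f_D = [0.69·(1−0.69)^12 = 0.69·7.87663e-07 = 5.43487e-07] × [1.75318e-06] = 9.52834e-13
Weight by the priors:
  π_A·f_A = 0.23 × 0.000283572 = 6.52215e-05
  π_B·f_B = 0.14 × 0.000236118 = 3.30566e-05
  π_C·f_C = 0.27 × 4.48806e-07 = 1.21178e-07
  π_D·f_D = 0.36 × 9.52834e-13 = 3.4302e-13
Evidence: 6.52215e-05 + 3.30566e-05 + 1.21178e-07 + 3.4302e-13 = 9.83992e-05
So the posterior for Condition A is 6.52215e-05 / 9.83992e-05 ≈ 0.6628.

0.6628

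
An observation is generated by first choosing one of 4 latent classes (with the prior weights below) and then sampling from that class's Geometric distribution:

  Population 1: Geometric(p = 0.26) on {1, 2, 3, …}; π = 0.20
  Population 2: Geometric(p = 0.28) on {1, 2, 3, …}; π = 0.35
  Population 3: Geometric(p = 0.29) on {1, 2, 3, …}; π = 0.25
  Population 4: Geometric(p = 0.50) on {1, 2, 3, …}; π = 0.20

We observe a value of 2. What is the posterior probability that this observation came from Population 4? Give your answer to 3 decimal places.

By Bayes' theorem, P(k | x) = π_k f_k(x) / Σ_j π_j f_j(x).
Evaluate each component's likelihood at the observed value:
  p_1 = 0.1924
  p_2 = 0.2016
  p_3 = 0.2059
  p_4 = 0.25
Prior × likelihood for each component:
  π_1·p_1 = 0.20 × 0.1924 = 0.03848
  π_2·p_2 = 0.35 × 0.2016 = 0.07056
  π_3·p_3 = 0.25 × 0.2059 = 0.051475
  π_4·p_4 = 0.20 × 0.25 = 0.05
Normaliser: 0.03848 + 0.07056 + 0.051475 + 0.05 = 0.210515
P(Population 4 | x) = 0.05 / 0.210515 ≈ 0.238

0.238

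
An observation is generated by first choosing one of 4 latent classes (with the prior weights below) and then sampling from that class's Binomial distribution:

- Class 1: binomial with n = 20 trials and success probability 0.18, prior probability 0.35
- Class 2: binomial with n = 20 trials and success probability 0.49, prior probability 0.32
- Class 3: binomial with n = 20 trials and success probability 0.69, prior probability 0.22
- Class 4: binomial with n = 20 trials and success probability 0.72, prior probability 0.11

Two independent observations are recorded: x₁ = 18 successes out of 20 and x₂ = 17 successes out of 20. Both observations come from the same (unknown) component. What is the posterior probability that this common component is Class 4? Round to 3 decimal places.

Posterior ∝ prior × likelihood, so P(k | x) ∝ P(Z=k) f_k(x); normalise over all components.
Since both observations come from the same component, the likelihood for component k is f_k(x₁)·f_k(x₂).
  p_1 = [C(20,18)·0.18^18·0.82^2 = 190·3.93464e-14·0.6724 = 5.02674e-12] × [1.37398e-10] = 6.90662e-22
  p_2 = [C(20,18)·0.49^18·0.51^2 = 190·2.65173e-06·0.2601 = 0.000131046] × [0.000818368] = 1.07244e-07
  p_3 = [C(20,18)·0.69^18·0.31^2 = 190·0.00125685·0.0961 = 0.0229488] × [0.0618621] = 0.00141966
  p_4 = [C(20,18)·0.72^18·0.28^2 = 190·0.00270386·0.0784 = 0.0402768] × [0.0939791] = 0.00378518
Weight by the priors:
  P(Z=1)·p_1 = 0.35 × 6.90662e-22 = 2.41732e-22
  P(Z=2)·p_2 = 0.32 × 1.07244e-07 = 3.4318e-08
  P(Z=3)·p_3 = 0.22 × 0.00141966 = 0.000312326
  P(Z=4)·p_4 = 0.11 × 0.00378518 = 0.000416369
Marginal: 2.41732e-22 + 3.4318e-08 + 0.000312326 + 0.000416369 = 0.000728729
So the posterior for Class 4 is 0.000416369 / 0.000728729 ≈ 0.571.

0.571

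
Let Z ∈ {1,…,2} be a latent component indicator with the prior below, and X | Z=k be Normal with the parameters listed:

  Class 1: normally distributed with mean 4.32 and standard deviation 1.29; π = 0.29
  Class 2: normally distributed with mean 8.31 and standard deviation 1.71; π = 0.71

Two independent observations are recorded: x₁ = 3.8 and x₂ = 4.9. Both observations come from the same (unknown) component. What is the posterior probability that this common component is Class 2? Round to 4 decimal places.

The responsibility of component k is π_k f_k(x) divided by Σ_j π_j f_j(x).
Since both observations come from the same component, the likelihood for component k is f_k(x₁)·f_k(x₂).
  L_1 = [0.285125] × [0.279527] = 0.0797003
  L_2 = [0.00720167] × [0.0319446] = 0.000230054
Prior × likelihood for each component:
  π_1·L_1 = 0.29 × 0.0797003 = 0.0231131
  π_2·L_2 = 0.71 × 0.000230054 = 0.000163339
Normaliser: 0.0231131 + 0.000163339 = 0.0232764
Responsibility of Class 2: 0.000163339 / 0.0232764 ≈ 0.0070

0.0070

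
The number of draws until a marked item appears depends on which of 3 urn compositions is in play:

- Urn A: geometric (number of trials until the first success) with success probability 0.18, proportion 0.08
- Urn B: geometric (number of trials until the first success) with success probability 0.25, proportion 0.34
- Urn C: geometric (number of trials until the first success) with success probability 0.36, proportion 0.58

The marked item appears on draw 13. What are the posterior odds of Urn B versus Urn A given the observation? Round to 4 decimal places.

The posterior odds equal the prior odds times the likelihood ratio: (P(Z=i)/P(Z=j))·(f_i(x)/f_j(x)).
Geometric probabilities:
  f_A = 0.0166356
  f_B = 0.00791909
  f_C = 0.00170005
0.00269249 / 0.00133085 ≈ 2.0231

2.0231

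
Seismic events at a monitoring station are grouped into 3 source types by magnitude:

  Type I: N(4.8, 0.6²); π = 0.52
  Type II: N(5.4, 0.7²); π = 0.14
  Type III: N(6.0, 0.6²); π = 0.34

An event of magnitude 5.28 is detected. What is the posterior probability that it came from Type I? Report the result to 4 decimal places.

The responsibility of component k is π_k f_k(x) divided by Σ_j π_j f_j(x).
Normal densities:
  p_I = (1/(0.6·√(2π)))·exp(−(5.28−4.8)²/(2·0.6²)) = 0.664904·exp(-0.32000) = 0.482819
  p_II = (1/(0.7·√(2π)))·exp(−(5.28−5.4)²/(2·0.7²)) = 0.569918·exp(-0.01469) = 0.561604
  p_III = (1/(0.6·√(2π)))·exp(−(5.28−6.0)²/(2·0.6²)) = 0.664904·exp(-0.72000) = 0.323643
Weight by the priors:
  π_I·p_I = 0.52 × 0.482819 = 0.251066
  π_II·p_II = 0.14 × 0.561604 = 0.0786246
  π_III·p_III = 0.34 × 0.323643 = 0.110039
Denominator: 0.251066 + 0.0786246 + 0.110039 = 0.439729
P(Type I | 5.28) = 0.251066 / 0.439729 ≈ 0.5710

0.5710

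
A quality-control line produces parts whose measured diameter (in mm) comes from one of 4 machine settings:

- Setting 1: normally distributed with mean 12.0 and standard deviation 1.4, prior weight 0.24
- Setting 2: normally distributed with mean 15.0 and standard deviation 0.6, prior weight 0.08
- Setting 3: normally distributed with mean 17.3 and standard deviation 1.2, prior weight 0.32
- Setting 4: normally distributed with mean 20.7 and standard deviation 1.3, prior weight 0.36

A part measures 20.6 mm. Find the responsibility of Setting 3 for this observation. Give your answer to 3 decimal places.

0.022

Apply Bayes' rule: the posterior for each component is proportional to its prior times its likelihood at x.
Evaluate each component's likelihood at the observed value:
  L_1 = 1.82304e-09
  L_2 = 8.06903e-20
  L_3 = 0.00757797
  L_4 = 0.305972
Prior × likelihood for each component:
  w_1·L_1 = 0.24 × 1.82304e-09 = 4.37531e-10
  w_2·L_2 = 0.08 × 8.06903e-20 = 6.45522e-21
  w_3·L_3 = 0.32 × 0.00757797 = 0.00242495
  w_4·L_4 = 0.36 × 0.305972 = 0.11015
Evidence: 4.37531e-10 + 6.45522e-21 + 0.00242495 + 0.11015 = 0.112575
So the posterior for Setting 3 is 0.00242495 / 0.112575 ≈ 0.022.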